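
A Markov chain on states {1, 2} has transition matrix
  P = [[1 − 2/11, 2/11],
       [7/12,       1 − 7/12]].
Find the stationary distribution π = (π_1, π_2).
π_1 = 77/101, π_2 = 24/101

Solve πP = π with π_1 + π_2 = 1. From πP = π: π_1 · (1 − 2/11) + π_2 · 7/12 = π_1 ⇒ π_2 · 7/12 = π_1 · 2/11 ⇒ π_2/π_1 = (2/11)/(7/12) = 24/77. Together with π_1 + π_2 = 1:
  π_1 = (7/12)/(2/11 + 7/12) = (7/12)/(101/132) = 77/101,
  π_2 = (2/11)/(2/11 + 7/12) = (2/11)/(101/132) = 24/101.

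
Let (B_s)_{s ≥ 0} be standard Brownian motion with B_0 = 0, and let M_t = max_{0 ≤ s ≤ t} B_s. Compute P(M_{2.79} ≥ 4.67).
P(M_{2.79} ≥ 4.67) = 2·P(B_{2.79} ≥ 4.67) = 2(1 − Φ(4.67/√2.79)) ≈ 0.0052

By the reflection principle for Brownian motion, P(M_t ≥ a) = 2 · P(B_t ≥ a) for a ≥ 0. Since B_t ~ N(0, t), P(B_t ≥ 4.67) = 1 − Φ(4.67/√t) = 1 − Φ(4.67/√2.79) = 1 − Φ(2.7959). So
  P(M_{2.79} ≥ 4.67) = 2(1 − Φ(2.7959)) ≈ 0.0052.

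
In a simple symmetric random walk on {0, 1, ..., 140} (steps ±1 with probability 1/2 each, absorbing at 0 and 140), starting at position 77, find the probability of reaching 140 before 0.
P(hit 140 before 0) = 77/140 = 11/20

Let u_k = P(hit 140 before 0 | start at k). Then u_0 = 0, u_140 = 1, and u_k = u_{k-1}/2 + u_{k+1}/2 for 1 ≤ k ≤ 139. This harmonic recurrence is solved by u_k = k/140, giving u_77 = 77/140 = 11/20.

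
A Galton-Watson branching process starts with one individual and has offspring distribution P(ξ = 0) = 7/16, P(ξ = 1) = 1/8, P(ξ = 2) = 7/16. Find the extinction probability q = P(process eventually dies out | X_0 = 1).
q = 1

Mean offspring μ = 0·7/16 + 1·1/8 + 2·7/16 = 1 ≤ 1. For μ ≤ 1 with offspring not concentrated at 1, the Galton-Watson process goes extinct almost surely, so q = 1.
(Algebraic check: The pgf is f(s) = 7/16 + 1/8·s + 7/16·s². The extinction probability q is the smallest fixed point of f in [0, 1]. Setting s = f(s):
  7/16·s² + (1/8 − 1)·s + 7/16 = 0
  7/16·s² − (7/16 + 7/16)·s + 7/16 = 0
which factors as (s − 1)·(7/16·s − 7/16) = 0, giving roots s = 1 and s = (7/16)/(7/16) = 1. Since 1 ≥ 1, the smallest root in [0, 1] is s = 1.)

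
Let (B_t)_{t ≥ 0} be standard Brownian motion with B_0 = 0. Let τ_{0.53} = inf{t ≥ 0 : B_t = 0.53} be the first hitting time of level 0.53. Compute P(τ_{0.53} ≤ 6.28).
P(τ_{0.53} ≤ 6.28) = 2(1 − Φ(0.53/√6.28)) = 2(1 − Φ(0.2115)) ≈ 0.8325

By the reflection principle for standard BM, P(τ_b ≤ t) = 2 · P(B_t ≥ b). Since B_t ~ N(0, t), P(B_t ≥ 0.53) = 1 − Φ(0.53/√t) = 1 − Φ(0.53/√6.28) = 1 − Φ(0.2115) ≈ 0.41625. Doubling: P(τ_{0.53} ≤ 6.28) ≈ 2 · 0.41625 = 0.83250 ≈ 0.8325.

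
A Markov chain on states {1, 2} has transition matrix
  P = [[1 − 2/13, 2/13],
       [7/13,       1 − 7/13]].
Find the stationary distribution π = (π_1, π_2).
π_1 = 7/9, π_2 = 2/9

Solve πP = π with π_1 + π_2 = 1. From πP = π: π_1 · (1 − 2/13) + π_2 · 7/13 = π_1 ⇒ π_2 · 7/13 = π_1 · 2/13 ⇒ π_2/π_1 = (2/13)/(7/13) = 2/7. Together with π_1 + π_2 = 1:
  π_1 = (7/13)/(2/13 + 7/13) = (7/13)/(9/13) = 7/9,
  π_2 = (2/13)/(2/13 + 7/13) = (2/13)/(9/13) = 2/9.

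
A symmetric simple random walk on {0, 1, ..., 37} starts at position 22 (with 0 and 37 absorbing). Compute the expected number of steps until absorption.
E[τ | X_0 = 22] = 330

Let v_k = E[τ | X_0 = k]. Boundary: v_0 = v_37 = 0. Recurrence: v_k = 1 + (v_{k-1} + v_{k+1})/2 for 1 ≤ k ≤ 36. The particular solution to v_k − (v_{k-1} + v_{k+1})/2 = 1 is v_k = −k^2. Adding homogeneous solution A + B k and matching boundaries gives v_k = k (37 − k). Substituting k = 22: v_22 = 22 · 15 = 330.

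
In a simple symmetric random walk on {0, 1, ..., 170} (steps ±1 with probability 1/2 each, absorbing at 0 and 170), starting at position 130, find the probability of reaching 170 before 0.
P(hit 170 before 0) = 130/170 = 13/17

Let u_k = P(hit 170 before 0 | start at k). Then u_0 = 0, u_170 = 1, and u_k = u_{k-1}/2 + u_{k+1}/2 for 1 ≤ k ≤ 169. This harmonic recurrence is solved by u_k = k/170, giving u_130 = 130/170 = 13/17.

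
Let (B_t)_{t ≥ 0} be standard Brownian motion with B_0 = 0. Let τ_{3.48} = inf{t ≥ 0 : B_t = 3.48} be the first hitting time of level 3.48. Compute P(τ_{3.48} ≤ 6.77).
P(τ_{3.48} ≤ 6.77) = 2(1 − Φ(3.48/√6.77)) = 2(1 − Φ(1.3375)) ≈ 0.1811

By the reflection principle for standard BM, P(τ_b ≤ t) = 2 · P(B_t ≥ b). Since B_t ~ N(0, t), P(B_t ≥ 3.48) = 1 − Φ(3.48/√t) = 1 − Φ(3.48/√6.77) = 1 − Φ(1.3375) ≈ 0.09053. Doubling: P(τ_{3.48} ≤ 6.77) ≈ 2 · 0.09053 = 0.18106 ≈ 0.1811.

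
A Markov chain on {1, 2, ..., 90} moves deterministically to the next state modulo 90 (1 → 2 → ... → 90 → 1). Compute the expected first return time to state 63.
E[T_63 | X_0 = 63] = 90

The chain cycles deterministically, so starting at state 63 it returns in exactly 90 steps. Equivalently, the stationary distribution is uniform π_j = 1/90 for every state j, so by Kac's formula E[T_63] = 1/π_63 = 90.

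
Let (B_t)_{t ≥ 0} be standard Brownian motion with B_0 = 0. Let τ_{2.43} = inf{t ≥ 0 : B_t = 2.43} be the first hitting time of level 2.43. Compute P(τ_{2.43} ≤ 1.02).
P(τ_{2.43} ≤ 1.02) = 2(1 − Φ(2.43/√1.02)) = 2(1 − Φ(2.4061)) ≈ 0.0161

By the reflection principle for standard BM, P(τ_b ≤ t) = 2 · P(B_t ≥ b). Since B_t ~ N(0, t), P(B_t ≥ 2.43) = 1 − Φ(2.43/√t) = 1 − Φ(2.43/√1.02) = 1 − Φ(2.4061) ≈ 0.00806. Doubling: P(τ_{2.43} ≤ 1.02) ≈ 2 · 0.00806 = 0.01612 ≈ 0.0161.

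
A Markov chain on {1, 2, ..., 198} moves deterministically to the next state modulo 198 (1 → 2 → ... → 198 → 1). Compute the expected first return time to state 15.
E[T_15 | X_0 = 15] = 198

The chain cycles deterministically, so starting at state 15 it returns in exactly 198 steps. Equivalently, the stationary distribution is uniform π_j = 1/198 for every state j, so by Kac's formula E[T_15] = 1/π_15 = 198.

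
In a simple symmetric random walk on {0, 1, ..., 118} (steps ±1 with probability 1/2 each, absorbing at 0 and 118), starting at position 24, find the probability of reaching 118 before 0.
P(hit 118 before 0) = 24/118 = 12/59

Let u_k = P(hit 118 before 0 | start at k). Then u_0 = 0, u_118 = 1, and u_k = u_{k-1}/2 + u_{k+1}/2 for 1 ≤ k ≤ 117. This harmonic recurrence is solved by u_k = k/118, giving u_24 = 24/118 = 12/59.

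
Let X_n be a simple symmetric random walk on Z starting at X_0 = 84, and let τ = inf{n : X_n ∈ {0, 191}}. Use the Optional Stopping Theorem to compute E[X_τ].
E[X_τ] = 84

X_n is a martingale and τ is a bounded-mean stopping time (indeed τ is finite a.s. with bounded expectation since the walk is in a bounded region). By the OST, E[X_τ] = E[X_0] = 84. Equivalently: E[X_τ] = 191 · P(hit 191 first) + 0 · P(hit 0 first) = 191 · (84/191) = 84.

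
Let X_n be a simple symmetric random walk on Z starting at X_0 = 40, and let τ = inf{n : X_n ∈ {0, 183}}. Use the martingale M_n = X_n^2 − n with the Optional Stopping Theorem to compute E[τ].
E[τ] = 5720

M_n = X_n^2 − n is a martingale (since E[X_{n+1}^2 | F_n] = X_n^2 + 1). By OST (τ has finite mean in a bounded region), E[M_τ] = E[M_0] = X_0^2 − 0 = 40^2 = 1600. Also E[M_τ] = E[X_τ^2] − E[τ]. The walk exits at 0 or 183, with P(hit 183 first) = 40/183, so E[X_τ^2] = 183^2 · 40/183 + 0 = 7320. Thus E[τ] = E[X_τ^2] − E[M_τ] = 7320 − 1600 = 5720 = 40(183 − 40) = 5720.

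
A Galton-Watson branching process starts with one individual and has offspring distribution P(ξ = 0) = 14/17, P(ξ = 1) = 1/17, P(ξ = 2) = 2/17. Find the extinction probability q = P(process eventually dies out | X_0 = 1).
q = 1

Mean offspring μ = 0·14/17 + 1·1/17 + 2·2/17 = 5/17 ≤ 1. For μ ≤ 1 with offspring not concentrated at 1, the Galton-Watson process goes extinct almost surely, so q = 1.
(Algebraic check: The pgf is f(s) = 14/17 + 1/17·s + 2/17·s². The extinction probability q is the smallest fixed point of f in [0, 1]. Setting s = f(s):
  2/17·s² + (1/17 − 1)·s + 14/17 = 0
  2/17·s² − (14/17 + 2/17)·s + 14/17 = 0
which factors as (s − 1)·(2/17·s − 14/17) = 0, giving roots s = 1 and s = (14/17)/(2/17) = 7. Since 7 ≥ 1, the smallest root in [0, 1] is s = 1.)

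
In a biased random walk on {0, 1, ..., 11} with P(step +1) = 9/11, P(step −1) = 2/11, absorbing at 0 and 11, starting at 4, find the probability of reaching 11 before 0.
P(hit 11 before 0) = (1 − (2/9)^4) / (1 − (2/9)^11) = 4472076015/4483008223

Let u_k denote P(reach 11 before 0 | start at k). Boundary: u_0 = 0, u_11 = 1. Recurrence: u_k = 9/11·u_{k+1} + 2/11·u_{k-1} for 1 ≤ k ≤ 10. Try u_k = A + B·r^k with r = q/p = (2/11)/(9/11) = 2/9. Substitution satisfies the recurrence; boundary conditions give:
  u_k = (1 − r^k) / (1 − r^N) = (1 − (2/9)^4) / (1 − (2/9)^11) = 4472076015/4483008223.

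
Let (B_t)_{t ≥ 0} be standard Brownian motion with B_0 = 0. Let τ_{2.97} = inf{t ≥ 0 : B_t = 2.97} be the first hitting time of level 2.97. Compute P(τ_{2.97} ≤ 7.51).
P(τ_{2.97} ≤ 7.51) = 2(1 − Φ(2.97/√7.51)) = 2(1 − Φ(1.0838)) ≈ 0.2785

By the reflection principle for standard BM, P(τ_b ≤ t) = 2 · P(B_t ≥ b). Since B_t ~ N(0, t), P(B_t ≥ 2.97) = 1 − Φ(2.97/√t) = 1 − Φ(2.97/√7.51) = 1 − Φ(1.0838) ≈ 0.13923. Doubling: P(τ_{2.97} ≤ 7.51) ≈ 2 · 0.13923 = 0.27846 ≈ 0.2785.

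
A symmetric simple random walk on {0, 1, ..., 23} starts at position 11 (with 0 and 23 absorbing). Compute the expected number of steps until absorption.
E[τ | X_0 = 11] = 132

Let v_k = E[τ | X_0 = k]. Boundary: v_0 = v_23 = 0. Recurrence: v_k = 1 + (v_{k-1} + v_{k+1})/2 for 1 ≤ k ≤ 22. The particular solution to v_k − (v_{k-1} + v_{k+1})/2 = 1 is v_k = −k^2. Adding homogeneous solution A + B k and matching boundaries gives v_k = k (23 − k). Substituting k = 11: v_11 = 11 · 12 = 132.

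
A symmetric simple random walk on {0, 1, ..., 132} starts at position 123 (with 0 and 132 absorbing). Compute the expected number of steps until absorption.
E[τ | X_0 = 123] = 1107

Let v_k = E[τ | X_0 = k]. Boundary: v_0 = v_132 = 0. Recurrence: v_k = 1 + (v_{k-1} + v_{k+1})/2 for 1 ≤ k ≤ 131. The particular solution to v_k − (v_{k-1} + v_{k+1})/2 = 1 is v_k = −k^2. Adding homogeneous solution A + B k and matching boundaries gives v_k = k (132 − k). Substituting k = 123: v_123 = 123 · 9 = 1107.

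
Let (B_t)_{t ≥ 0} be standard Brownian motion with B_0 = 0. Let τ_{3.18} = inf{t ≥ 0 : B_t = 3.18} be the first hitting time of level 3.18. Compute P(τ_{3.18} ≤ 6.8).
P(τ_{3.18} ≤ 6.8) = 2(1 − Φ(3.18/√6.8)) = 2(1 − Φ(1.2195)) ≈ 0.2227

By the reflection principle for standard BM, P(τ_b ≤ t) = 2 · P(B_t ≥ b). Since B_t ~ N(0, t), P(B_t ≥ 3.18) = 1 − Φ(3.18/√t) = 1 − Φ(3.18/√6.8) = 1 − Φ(1.2195) ≈ 0.11133. Doubling: P(τ_{3.18} ≤ 6.8) ≈ 2 · 0.11133 = 0.22266 ≈ 0.2227.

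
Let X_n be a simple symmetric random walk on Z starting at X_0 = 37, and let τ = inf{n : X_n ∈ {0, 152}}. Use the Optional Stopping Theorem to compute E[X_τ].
E[X_τ] = 37

X_n is a martingale and τ is a bounded-mean stopping time (indeed τ is finite a.s. with bounded expectation since the walk is in a bounded region). By the OST, E[X_τ] = E[X_0] = 37. Equivalently: E[X_τ] = 152 · P(hit 152 first) + 0 · P(hit 0 first) = 152 · (37/152) = 37.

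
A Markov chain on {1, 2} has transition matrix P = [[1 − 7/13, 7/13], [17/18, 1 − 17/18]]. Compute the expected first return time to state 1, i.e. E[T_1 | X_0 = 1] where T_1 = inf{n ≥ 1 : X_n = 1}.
E[T_1 | X_0 = 1] = 1/π_1 = 347/221

For an irreducible recurrent Markov chain with stationary distribution π, E[T_i | X_0 = i] = 1/π_i (Kac's formula). Here π_1 = (17/18)/(7/13 + 17/18) = (17/18)/(347/234) = 221/347, so E[T_1 | X_0 = 1] = 1/π_1 = (7/13 + 17/18)/(17/18) = (347/234)/(17/18) = 347/221.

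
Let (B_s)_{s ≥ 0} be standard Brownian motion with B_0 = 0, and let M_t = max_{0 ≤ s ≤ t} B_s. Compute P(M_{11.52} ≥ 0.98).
P(M_{11.52} ≥ 0.98) = 2·P(B_{11.52} ≥ 0.98) = 2(1 − Φ(0.98/√11.52)) ≈ 0.7728

By the reflection principle for Brownian motion, P(M_t ≥ a) = 2 · P(B_t ≥ a) for a ≥ 0. Since B_t ~ N(0, t), P(B_t ≥ 0.98) = 1 − Φ(0.98/√t) = 1 − Φ(0.98/√11.52) = 1 − Φ(0.2887). So
  P(M_{11.52} ≥ 0.98) = 2(1 − Φ(0.2887)) ≈ 0.7728.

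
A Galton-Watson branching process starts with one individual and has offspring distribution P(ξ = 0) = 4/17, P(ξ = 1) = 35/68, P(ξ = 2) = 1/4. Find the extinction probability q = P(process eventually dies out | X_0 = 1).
q = 16/17

The pgf is f(s) = 4/17 + 35/68·s + 1/4·s². The extinction probability q is the smallest fixed point of f in [0, 1]. Setting s = f(s):
  1/4·s² + (35/68 − 1)·s + 4/17 = 0
  1/4·s² − (4/17 + 1/4)·s + 4/17 = 0
which factors as (s − 1)·(1/4·s − 4/17) = 0, giving roots s = 1 and s = (4/17)/(1/4) = 16/17.
Mean offspring μ = 35/68 + 2·1/4 = 69/68 > 1 (supercritical), so q < 1. The extinction probability is the smaller root: q = (4/17)/(1/4) = 16/17.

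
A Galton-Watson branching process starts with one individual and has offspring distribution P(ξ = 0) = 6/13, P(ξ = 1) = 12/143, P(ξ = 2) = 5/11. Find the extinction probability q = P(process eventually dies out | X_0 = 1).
q = 1

Mean offspring μ = 0·6/13 + 1·12/143 + 2·5/11 = 142/143 ≤ 1. For μ ≤ 1 with offspring not concentrated at 1, the Galton-Watson process goes extinct almost surely, so q = 1.
(Algebraic check: The pgf is f(s) = 6/13 + 12/143·s + 5/11·s². The extinction probability q is the smallest fixed point of f in [0, 1]. Setting s = f(s):
  5/11·s² + (12/143 − 1)·s + 6/13 = 0
  5/11·s² − (6/13 + 5/11)·s + 6/13 = 0
which factors as (s − 1)·(5/11·s − 6/13) = 0, giving roots s = 1 and s = (6/13)/(5/11) = 66/65. Since 66/65 ≥ 1, the smallest root in [0, 1] is s = 1.)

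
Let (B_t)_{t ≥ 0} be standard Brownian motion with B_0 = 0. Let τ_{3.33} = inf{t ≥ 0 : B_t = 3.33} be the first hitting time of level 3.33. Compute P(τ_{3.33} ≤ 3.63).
P(τ_{3.33} ≤ 3.63) = 2(1 − Φ(3.33/√3.63)) = 2(1 − Φ(1.7478)) ≈ 0.0805

By the reflection principle for standard BM, P(τ_b ≤ t) = 2 · P(B_t ≥ b). Since B_t ~ N(0, t), P(B_t ≥ 3.33) = 1 − Φ(3.33/√t) = 1 − Φ(3.33/√3.63) = 1 − Φ(1.7478) ≈ 0.04025. Doubling: P(τ_{3.33} ≤ 3.63) ≈ 2 · 0.04025 = 0.08050 ≈ 0.0805.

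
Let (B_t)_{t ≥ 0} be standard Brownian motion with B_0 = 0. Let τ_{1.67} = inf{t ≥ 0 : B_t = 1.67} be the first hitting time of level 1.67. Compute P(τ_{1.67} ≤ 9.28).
P(τ_{1.67} ≤ 9.28) = 2(1 − Φ(1.67/√9.28)) = 2(1 − Φ(0.5482)) ≈ 0.5836

By the reflection principle for standard BM, P(τ_b ≤ t) = 2 · P(B_t ≥ b). Since B_t ~ N(0, t), P(B_t ≥ 1.67) = 1 − Φ(1.67/√t) = 1 − Φ(1.67/√9.28) = 1 − Φ(0.5482) ≈ 0.29178. Doubling: P(τ_{1.67} ≤ 9.28) ≈ 2 · 0.29178 = 0.58356 ≈ 0.5836.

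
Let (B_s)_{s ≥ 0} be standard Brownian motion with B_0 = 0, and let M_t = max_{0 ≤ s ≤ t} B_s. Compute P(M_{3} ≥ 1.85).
P(M_{3} ≥ 1.85) = 2·P(B_{3} ≥ 1.85) = 2(1 − Φ(1.85/√3)) ≈ 0.2855

By the reflection principle for Brownian motion, P(M_t ≥ a) = 2 · P(B_t ≥ a) for a ≥ 0. Since B_t ~ N(0, t), P(B_t ≥ 1.85) = 1 − Φ(1.85/√t) = 1 − Φ(1.85/√3) = 1 − Φ(1.0681). So
  P(M_{3} ≥ 1.85) = 2(1 − Φ(1.0681)) ≈ 0.2855.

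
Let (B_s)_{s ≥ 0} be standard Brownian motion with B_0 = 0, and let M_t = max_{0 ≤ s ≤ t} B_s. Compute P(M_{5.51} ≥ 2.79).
P(M_{5.51} ≥ 2.79) = 2·P(B_{5.51} ≥ 2.79) = 2(1 − Φ(2.79/√5.51)) ≈ 0.2346

By the reflection principle for Brownian motion, P(M_t ≥ a) = 2 · P(B_t ≥ a) for a ≥ 0. Since B_t ~ N(0, t), P(B_t ≥ 2.79) = 1 − Φ(2.79/√t) = 1 − Φ(2.79/√5.51) = 1 − Φ(1.1886). So
  P(M_{5.51} ≥ 2.79) = 2(1 − Φ(1.1886)) ≈ 0.2346.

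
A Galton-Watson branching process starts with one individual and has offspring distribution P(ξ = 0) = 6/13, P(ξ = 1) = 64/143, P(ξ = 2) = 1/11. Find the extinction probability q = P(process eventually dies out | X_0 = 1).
q = 1

Mean offspring μ = 0·6/13 + 1·64/143 + 2·1/11 = 90/143 ≤ 1. For μ ≤ 1 with offspring not concentrated at 1, the Galton-Watson process goes extinct almost surely, so q = 1.
(Algebraic check: The pgf is f(s) = 6/13 + 64/143·s + 1/11·s². The extinction probability q is the smallest fixed point of f in [0, 1]. Setting s = f(s):
  1/11·s² + (64/143 − 1)·s + 6/13 = 0
  1/11·s² − (6/13 + 1/11)·s + 6/13 = 0
which factors as (s − 1)·(1/11·s − 6/13) = 0, giving roots s = 1 and s = (6/13)/(1/11) = 66/13. Since 66/13 ≥ 1, the smallest root in [0, 1] is s = 1.)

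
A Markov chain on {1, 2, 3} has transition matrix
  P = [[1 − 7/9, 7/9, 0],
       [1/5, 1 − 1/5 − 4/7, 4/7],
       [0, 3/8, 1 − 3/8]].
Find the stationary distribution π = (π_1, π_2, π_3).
π = (27/292, 105/292, 40/73)

This is a birth-death chain on three states, which satisfies detailed balance: π_1 · P_{12} = π_2 · P_{21} and π_2 · P_{23} = π_3 · P_{32}.
From π_1 · 7/9 = π_2 · 1/5: π_2/π_1 = (7/9)/(1/5) = 35/9.
From π_2 · 4/7 = π_3 · 3/8: π_3/π_2 = (4/7)/(3/8) = 32/21.
Take π_1 proportional to 1; then unnormalized π = (1, 35/9, 160/27). Normalize by dividing by the sum 292/27:
  π = (27/292, 105/292, 40/73).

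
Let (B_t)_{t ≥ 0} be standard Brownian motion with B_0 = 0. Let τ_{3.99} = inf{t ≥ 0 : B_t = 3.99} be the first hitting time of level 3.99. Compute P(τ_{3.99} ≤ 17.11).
P(τ_{3.99} ≤ 17.11) = 2(1 − Φ(3.99/√17.11)) = 2(1 − Φ(0.9646)) ≈ 0.3347

By the reflection principle for standard BM, P(τ_b ≤ t) = 2 · P(B_t ≥ b). Since B_t ~ N(0, t), P(B_t ≥ 3.99) = 1 − Φ(3.99/√t) = 1 − Φ(3.99/√17.11) = 1 − Φ(0.9646) ≈ 0.16737. Doubling: P(τ_{3.99} ≤ 17.11) ≈ 2 · 0.16737 = 0.33474 ≈ 0.3347.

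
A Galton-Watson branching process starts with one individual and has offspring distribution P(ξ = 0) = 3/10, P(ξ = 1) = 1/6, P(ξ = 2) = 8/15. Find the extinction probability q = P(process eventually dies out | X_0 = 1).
q = 9/16

The pgf is f(s) = 3/10 + 1/6·s + 8/15·s². The extinction probability q is the smallest fixed point of f in [0, 1]. Setting s = f(s):
  8/15·s² + (1/6 − 1)·s + 3/10 = 0
  8/15·s² − (3/10 + 8/15)·s + 3/10 = 0
which factors as (s − 1)·(8/15·s − 3/10) = 0, giving roots s = 1 and s = (3/10)/(8/15) = 9/16.
Mean offspring μ = 1/6 + 2·8/15 = 37/30 > 1 (supercritical), so q < 1. The extinction probability is the smaller root: q = (3/10)/(8/15) = 9/16.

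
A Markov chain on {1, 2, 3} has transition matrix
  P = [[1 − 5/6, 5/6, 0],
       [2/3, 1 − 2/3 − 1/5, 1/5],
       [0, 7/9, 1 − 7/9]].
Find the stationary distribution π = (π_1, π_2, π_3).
π = (7/18, 35/72, 1/8)

This is a birth-death chain on three states, which satisfies detailed balance: π_1 · P_{12} = π_2 · P_{21} and π_2 · P_{23} = π_3 · P_{32}.
From π_1 · 5/6 = π_2 · 2/3: π_2/π_1 = (5/6)/(2/3) = 5/4.
From π_2 · 1/5 = π_3 · 7/9: π_3/π_2 = (1/5)/(7/9) = 9/35.
Take π_1 proportional to 1; then unnormalized π = (1, 5/4, 9/28). Normalize by dividing by the sum 18/7:
  π = (7/18, 35/72, 1/8).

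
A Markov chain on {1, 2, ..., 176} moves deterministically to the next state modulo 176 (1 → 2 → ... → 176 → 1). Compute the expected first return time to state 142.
E[T_142 | X_0 = 142] = 176

The chain cycles deterministically, so starting at state 142 it returns in exactly 176 steps. Equivalently, the stationary distribution is uniform π_j = 1/176 for every state j, so by Kac's formula E[T_142] = 1/π_142 = 176.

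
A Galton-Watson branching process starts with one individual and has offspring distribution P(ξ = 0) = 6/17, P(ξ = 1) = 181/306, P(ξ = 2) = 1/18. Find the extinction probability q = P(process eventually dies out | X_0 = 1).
q = 1

Mean offspring μ = 0·6/17 + 1·181/306 + 2·1/18 = 215/306 ≤ 1. For μ ≤ 1 with offspring not concentrated at 1, the Galton-Watson process goes extinct almost surely, so q = 1.
(Algebraic check: The pgf is f(s) = 6/17 + 181/306·s + 1/18·s². The extinction probability q is the smallest fixed point of f in [0, 1]. Setting s = f(s):
  1/18·s² + (181/306 − 1)·s + 6/17 = 0
  1/18·s² − (6/17 + 1/18)·s + 6/17 = 0
which factors as (s − 1)·(1/18·s − 6/17) = 0, giving roots s = 1 and s = (6/17)/(1/18) = 108/17. Since 108/17 ≥ 1, the smallest root in [0, 1] is s = 1.)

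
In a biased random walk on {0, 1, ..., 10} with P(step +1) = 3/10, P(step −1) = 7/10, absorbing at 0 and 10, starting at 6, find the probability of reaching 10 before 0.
P(hit 10 before 0) = (1 − (7/3)^6) / (1 − (7/3)^10) = 236763/7060405

Let u_k denote P(reach 10 before 0 | start at k). Boundary: u_0 = 0, u_10 = 1. Recurrence: u_k = 3/10·u_{k+1} + 7/10·u_{k-1} for 1 ≤ k ≤ 9. Try u_k = A + B·r^k with r = q/p = (7/10)/(3/10) = 7/3. Substitution satisfies the recurrence; boundary conditions give:
  u_k = (1 − r^k) / (1 − r^N) = (1 − (7/3)^6) / (1 − (7/3)^10) = 236763/7060405.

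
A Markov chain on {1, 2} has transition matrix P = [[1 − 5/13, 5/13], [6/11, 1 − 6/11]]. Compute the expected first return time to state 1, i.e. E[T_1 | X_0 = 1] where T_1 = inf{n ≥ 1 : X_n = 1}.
E[T_1 | X_0 = 1] = 1/π_1 = 133/78

For an irreducible recurrent Markov chain with stationary distribution π, E[T_i | X_0 = i] = 1/π_i (Kac's formula). Here π_1 = (6/11)/(5/13 + 6/11) = (6/11)/(133/143) = 78/133, so E[T_1 | X_0 = 1] = 1/π_1 = (5/13 + 6/11)/(6/11) = (133/143)/(6/11) = 133/78.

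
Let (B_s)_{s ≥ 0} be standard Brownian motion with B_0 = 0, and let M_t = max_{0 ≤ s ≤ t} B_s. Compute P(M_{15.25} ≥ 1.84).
P(M_{15.25} ≥ 1.84) = 2·P(B_{15.25} ≥ 1.84) = 2(1 − Φ(1.84/√15.25)) ≈ 0.6375

By the reflection principle for Brownian motion, P(M_t ≥ a) = 2 · P(B_t ≥ a) for a ≥ 0. Since B_t ~ N(0, t), P(B_t ≥ 1.84) = 1 − Φ(1.84/√t) = 1 − Φ(1.84/√15.25) = 1 − Φ(0.4712). So
  P(M_{15.25} ≥ 1.84) = 2(1 − Φ(0.4712)) ≈ 0.6375.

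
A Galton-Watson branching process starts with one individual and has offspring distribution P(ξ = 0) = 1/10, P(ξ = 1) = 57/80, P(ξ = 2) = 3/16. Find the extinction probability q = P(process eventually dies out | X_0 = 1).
q = 8/15

The pgf is f(s) = 1/10 + 57/80·s + 3/16·s². The extinction probability q is the smallest fixed point of f in [0, 1]. Setting s = f(s):
  3/16·s² + (57/80 − 1)·s + 1/10 = 0
  3/16·s² − (1/10 + 3/16)·s + 1/10 = 0
which factors as (s − 1)·(3/16·s − 1/10) = 0, giving roots s = 1 and s = (1/10)/(3/16) = 8/15.
Mean offspring μ = 57/80 + 2·3/16 = 87/80 > 1 (supercritical), so q < 1. The extinction probability is the smaller root: q = (1/10)/(3/16) = 8/15.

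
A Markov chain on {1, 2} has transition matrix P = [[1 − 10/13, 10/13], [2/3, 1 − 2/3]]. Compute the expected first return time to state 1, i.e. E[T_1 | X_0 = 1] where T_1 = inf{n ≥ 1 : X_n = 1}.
E[T_1 | X_0 = 1] = 1/π_1 = 28/13

For an irreducible recurrent Markov chain with stationary distribution π, E[T_i | X_0 = i] = 1/π_i (Kac's formula). Here π_1 = (2/3)/(10/13 + 2/3) = (2/3)/(56/39) = 13/28, so E[T_1 | X_0 = 1] = 1/π_1 = (10/13 + 2/3)/(2/3) = (56/39)/(2/3) = 28/13.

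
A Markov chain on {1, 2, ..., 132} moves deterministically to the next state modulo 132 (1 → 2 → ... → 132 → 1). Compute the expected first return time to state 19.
E[T_19 | X_0 = 19] = 132

The chain cycles deterministically, so starting at state 19 it returns in exactly 132 steps. Equivalently, the stationary distribution is uniform π_j = 1/132 for every state j, so by Kac's formula E[T_19] = 1/π_19 = 132.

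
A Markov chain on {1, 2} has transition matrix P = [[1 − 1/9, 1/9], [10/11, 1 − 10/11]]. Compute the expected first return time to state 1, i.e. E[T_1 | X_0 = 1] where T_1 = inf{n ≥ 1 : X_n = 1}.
E[T_1 | X_0 = 1] = 1/π_1 = 101/90

For an irreducible recurrent Markov chain with stationary distribution π, E[T_i | X_0 = i] = 1/π_i (Kac's formula). Here π_1 = (10/11)/(1/9 + 10/11) = (10/11)/(101/99) = 90/101, so E[T_1 | X_0 = 1] = 1/π_1 = (1/9 + 10/11)/(10/11) = (101/99)/(10/11) = 101/90.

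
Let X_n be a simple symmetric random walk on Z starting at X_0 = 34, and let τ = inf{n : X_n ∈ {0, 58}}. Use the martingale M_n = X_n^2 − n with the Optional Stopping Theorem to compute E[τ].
E[τ] = 816

M_n = X_n^2 − n is a martingale (since E[X_{n+1}^2 | F_n] = X_n^2 + 1). By OST (τ has finite mean in a bounded region), E[M_τ] = E[M_0] = X_0^2 − 0 = 34^2 = 1156. Also E[M_τ] = E[X_τ^2] − E[τ]. The walk exits at 0 or 58, with P(hit 58 first) = 34/58, so E[X_τ^2] = 58^2 · 34/58 + 0 = 1972. Thus E[τ] = E[X_τ^2] − E[M_τ] = 1972 − 1156 = 816 = 34(58 − 34) = 816.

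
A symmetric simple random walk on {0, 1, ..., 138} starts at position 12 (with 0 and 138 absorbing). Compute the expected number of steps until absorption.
E[τ | X_0 = 12] = 1512

Let v_k = E[τ | X_0 = k]. Boundary: v_0 = v_138 = 0. Recurrence: v_k = 1 + (v_{k-1} + v_{k+1})/2 for 1 ≤ k ≤ 137. The particular solution to v_k − (v_{k-1} + v_{k+1})/2 = 1 is v_k = −k^2. Adding homogeneous solution A + B k and matching boundaries gives v_k = k (138 − k). Substituting k = 12: v_12 = 12 · 126 = 1512.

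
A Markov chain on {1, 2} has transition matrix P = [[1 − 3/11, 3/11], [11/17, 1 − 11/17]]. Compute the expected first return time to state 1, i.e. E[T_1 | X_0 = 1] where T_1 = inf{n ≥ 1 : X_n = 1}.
E[T_1 | X_0 = 1] = 1/π_1 = 172/121

For an irreducible recurrent Markov chain with stationary distribution π, E[T_i | X_0 = i] = 1/π_i (Kac's formula). Here π_1 = (11/17)/(3/11 + 11/17) = (11/17)/(172/187) = 121/172, so E[T_1 | X_0 = 1] = 1/π_1 = (3/11 + 11/17)/(11/17) = (172/187)/(11/17) = 172/121.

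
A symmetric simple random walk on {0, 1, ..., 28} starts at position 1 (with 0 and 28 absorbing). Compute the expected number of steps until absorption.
E[τ | X_0 = 1] = 27

Let v_k = E[τ | X_0 = k]. Boundary: v_0 = v_28 = 0. Recurrence: v_k = 1 + (v_{k-1} + v_{k+1})/2 for 1 ≤ k ≤ 27. The particular solution to v_k − (v_{k-1} + v_{k+1})/2 = 1 is v_k = −k^2. Adding homogeneous solution A + B k and matching boundaries gives v_k = k (28 − k). Substituting k = 1: v_1 = 1 · 27 = 27.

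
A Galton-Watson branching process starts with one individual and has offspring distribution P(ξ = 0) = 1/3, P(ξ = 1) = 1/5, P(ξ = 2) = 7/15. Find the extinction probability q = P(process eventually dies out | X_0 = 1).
q = 5/7

The pgf is f(s) = 1/3 + 1/5·s + 7/15·s². The extinction probability q is the smallest fixed point of f in [0, 1]. Setting s = f(s):
  7/15·s² + (1/5 − 1)·s + 1/3 = 0
  7/15·s² − (1/3 + 7/15)·s + 1/3 = 0
which factors as (s − 1)·(7/15·s − 1/3) = 0, giving roots s = 1 and s = (1/3)/(7/15) = 5/7.
Mean offspring μ = 1/5 + 2·7/15 = 17/15 > 1 (supercritical), so q < 1. The extinction probability is the smaller root: q = (1/3)/(7/15) = 5/7.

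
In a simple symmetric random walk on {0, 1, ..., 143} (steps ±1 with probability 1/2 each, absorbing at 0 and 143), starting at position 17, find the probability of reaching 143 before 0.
P(hit 143 before 0) = 17/143

Let u_k = P(hit 143 before 0 | start at k). Then u_0 = 0, u_143 = 1, and u_k = u_{k-1}/2 + u_{k+1}/2 for 1 ≤ k ≤ 142. This harmonic recurrence is solved by u_k = k/143, giving u_17 = 17/143.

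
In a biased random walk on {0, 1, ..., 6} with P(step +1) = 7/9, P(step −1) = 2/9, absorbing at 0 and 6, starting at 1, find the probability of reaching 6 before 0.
P(hit 6 before 0) = (1 − (2/7)^1) / (1 − (2/7)^6) = 16807/23517

Let u_k denote P(reach 6 before 0 | start at k). Boundary: u_0 = 0, u_6 = 1. Recurrence: u_k = 7/9·u_{k+1} + 2/9·u_{k-1} for 1 ≤ k ≤ 5. Try u_k = A + B·r^k with r = q/p = (2/9)/(7/9) = 2/7. Substitution satisfies the recurrence; boundary conditions give:
  u_k = (1 − r^k) / (1 − r^N) = (1 − (2/7)^1) / (1 − (2/7)^6) = 16807/23517.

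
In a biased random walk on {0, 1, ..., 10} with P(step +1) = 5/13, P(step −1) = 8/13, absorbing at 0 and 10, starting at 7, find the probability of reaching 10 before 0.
P(hit 10 before 0) = (1 − (8/5)^7) / (1 − (8/5)^10) = 84126125/354658733

Let u_k denote P(reach 10 before 0 | start at k). Boundary: u_0 = 0, u_10 = 1. Recurrence: u_k = 5/13·u_{k+1} + 8/13·u_{k-1} for 1 ≤ k ≤ 9. Try u_k = A + B·r^k with r = q/p = (8/13)/(5/13) = 8/5. Substitution satisfies the recurrence; boundary conditions give:
  u_k = (1 − r^k) / (1 − r^N) = (1 − (8/5)^7) / (1 − (8/5)^10) = 84126125/354658733.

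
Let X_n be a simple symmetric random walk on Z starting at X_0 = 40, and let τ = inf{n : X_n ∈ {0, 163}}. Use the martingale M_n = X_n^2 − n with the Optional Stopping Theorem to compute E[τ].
E[τ] = 4920

M_n = X_n^2 − n is a martingale (since E[X_{n+1}^2 | F_n] = X_n^2 + 1). By OST (τ has finite mean in a bounded region), E[M_τ] = E[M_0] = X_0^2 − 0 = 40^2 = 1600. Also E[M_τ] = E[X_τ^2] − E[τ]. The walk exits at 0 or 163, with P(hit 163 first) = 40/163, so E[X_τ^2] = 163^2 · 40/163 + 0 = 6520. Thus E[τ] = E[X_τ^2] − E[M_τ] = 6520 − 1600 = 4920 = 40(163 − 40) = 4920.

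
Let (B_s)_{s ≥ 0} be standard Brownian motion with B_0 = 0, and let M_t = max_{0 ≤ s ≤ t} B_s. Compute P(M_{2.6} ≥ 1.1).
P(M_{2.6} ≥ 1.1) = 2·P(B_{2.6} ≥ 1.1) = 2(1 − Φ(1.1/√2.6)) ≈ 0.4951

By the reflection principle for Brownian motion, P(M_t ≥ a) = 2 · P(B_t ≥ a) for a ≥ 0. Since B_t ~ N(0, t), P(B_t ≥ 1.1) = 1 − Φ(1.1/√t) = 1 − Φ(1.1/√2.6) = 1 − Φ(0.6822). So
  P(M_{2.6} ≥ 1.1) = 2(1 − Φ(0.6822)) ≈ 0.4951.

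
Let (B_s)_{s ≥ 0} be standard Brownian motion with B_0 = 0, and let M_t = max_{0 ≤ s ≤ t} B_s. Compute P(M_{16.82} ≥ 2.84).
P(M_{16.82} ≥ 2.84) = 2·P(B_{16.82} ≥ 2.84) = 2(1 − Φ(2.84/√16.82)) ≈ 0.4886

By the reflection principle for Brownian motion, P(M_t ≥ a) = 2 · P(B_t ≥ a) for a ≥ 0. Since B_t ~ N(0, t), P(B_t ≥ 2.84) = 1 − Φ(2.84/√t) = 1 − Φ(2.84/√16.82) = 1 − Φ(0.6925). So
  P(M_{16.82} ≥ 2.84) = 2(1 − Φ(0.6925)) ≈ 0.4886.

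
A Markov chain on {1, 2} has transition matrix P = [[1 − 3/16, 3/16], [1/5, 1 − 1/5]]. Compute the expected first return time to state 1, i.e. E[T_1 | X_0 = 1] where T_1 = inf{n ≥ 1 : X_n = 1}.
E[T_1 | X_0 = 1] = 1/π_1 = 31/16

For an irreducible recurrent Markov chain with stationary distribution π, E[T_i | X_0 = i] = 1/π_i (Kac's formula). Here π_1 = (1/5)/(3/16 + 1/5) = (1/5)/(31/80) = 16/31, so E[T_1 | X_0 = 1] = 1/π_1 = (3/16 + 1/5)/(1/5) = (31/80)/(1/5) = 31/16.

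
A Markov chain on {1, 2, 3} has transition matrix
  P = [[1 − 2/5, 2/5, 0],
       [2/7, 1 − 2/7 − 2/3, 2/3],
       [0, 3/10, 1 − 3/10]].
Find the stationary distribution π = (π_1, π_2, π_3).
π = (45/248, 63/248, 35/62)

This is a birth-death chain on three states, which satisfies detailed balance: π_1 · P_{12} = π_2 · P_{21} and π_2 · P_{23} = π_3 · P_{32}.
From π_1 · 2/5 = π_2 · 2/7: π_2/π_1 = (2/5)/(2/7) = 7/5.
From π_2 · 2/3 = π_3 · 3/10: π_3/π_2 = (2/3)/(3/10) = 20/9.
Take π_1 proportional to 1; then unnormalized π = (1, 7/5, 28/9). Normalize by dividing by the sum 248/45:
  π = (45/248, 63/248, 35/62).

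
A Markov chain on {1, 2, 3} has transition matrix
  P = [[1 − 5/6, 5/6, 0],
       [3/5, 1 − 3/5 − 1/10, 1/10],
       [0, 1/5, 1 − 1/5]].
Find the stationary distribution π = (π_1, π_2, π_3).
π = (12/37, 50/111, 25/111)

This is a birth-death chain on three states, which satisfies detailed balance: π_1 · P_{12} = π_2 · P_{21} and π_2 · P_{23} = π_3 · P_{32}.
From π_1 · 5/6 = π_2 · 3/5: π_2/π_1 = (5/6)/(3/5) = 25/18.
From π_2 · 1/10 = π_3 · 1/5: π_3/π_2 = (1/10)/(1/5) = 1/2.
Take π_1 proportional to 1; then unnormalized π = (1, 25/18, 25/36). Normalize by dividing by the sum 37/12:
  π = (12/37, 50/111, 25/111).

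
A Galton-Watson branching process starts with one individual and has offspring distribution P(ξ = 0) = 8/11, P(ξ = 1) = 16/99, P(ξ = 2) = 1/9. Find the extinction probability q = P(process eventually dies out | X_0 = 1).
q = 1

Mean offspring μ = 0·8/11 + 1·16/99 + 2·1/9 = 38/99 ≤ 1. For μ ≤ 1 with offspring not concentrated at 1, the Galton-Watson process goes extinct almost surely, so q = 1.
(Algebraic check: The pgf is f(s) = 8/11 + 16/99·s + 1/9·s². The extinction probability q is the smallest fixed point of f in [0, 1]. Setting s = f(s):
  1/9·s² + (16/99 − 1)·s + 8/11 = 0
  1/9·s² − (8/11 + 1/9)·s + 8/11 = 0
which factors as (s − 1)·(1/9·s − 8/11) = 0, giving roots s = 1 and s = (8/11)/(1/9) = 72/11. Since 72/11 ≥ 1, the smallest root in [0, 1] is s = 1.)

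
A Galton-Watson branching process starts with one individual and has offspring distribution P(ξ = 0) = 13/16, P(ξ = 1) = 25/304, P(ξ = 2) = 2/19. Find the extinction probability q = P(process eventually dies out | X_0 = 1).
q = 1

Mean offspring μ = 0·13/16 + 1·25/304 + 2·2/19 = 89/304 ≤ 1. For μ ≤ 1 with offspring not concentrated at 1, the Galton-Watson process goes extinct almost surely, so q = 1.
(Algebraic check: The pgf is f(s) = 13/16 + 25/304·s + 2/19·s². The extinction probability q is the smallest fixed point of f in [0, 1]. Setting s = f(s):
  2/19·s² + (25/304 − 1)·s + 13/16 = 0
  2/19·s² − (13/16 + 2/19)·s + 13/16 = 0
which factors as (s − 1)·(2/19·s − 13/16) = 0, giving roots s = 1 and s = (13/16)/(2/19) = 247/32. Since 247/32 ≥ 1, the smallest root in [0, 1] is s = 1.)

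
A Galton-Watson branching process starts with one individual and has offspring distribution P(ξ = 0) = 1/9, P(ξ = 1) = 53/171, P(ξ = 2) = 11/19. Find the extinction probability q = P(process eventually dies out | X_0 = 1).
q = 19/99

The pgf is f(s) = 1/9 + 53/171·s + 11/19·s². The extinction probability q is the smallest fixed point of f in [0, 1]. Setting s = f(s):
  11/19·s² + (53/171 − 1)·s + 1/9 = 0
  11/19·s² − (1/9 + 11/19)·s + 1/9 = 0
which factors as (s − 1)·(11/19·s − 1/9) = 0, giving roots s = 1 and s = (1/9)/(11/19) = 19/99.
Mean offspring μ = 53/171 + 2·11/19 = 251/171 > 1 (supercritical), so q < 1. The extinction probability is the smaller root: q = (1/9)/(11/19) = 19/99.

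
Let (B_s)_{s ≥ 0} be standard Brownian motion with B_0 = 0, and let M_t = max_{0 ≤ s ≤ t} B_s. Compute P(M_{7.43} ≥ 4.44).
P(M_{7.43} ≥ 4.44) = 2·P(B_{7.43} ≥ 4.44) = 2(1 − Φ(4.44/√7.43)) ≈ 0.1033

By the reflection principle for Brownian motion, P(M_t ≥ a) = 2 · P(B_t ≥ a) for a ≥ 0. Since B_t ~ N(0, t), P(B_t ≥ 4.44) = 1 − Φ(4.44/√t) = 1 − Φ(4.44/√7.43) = 1 − Φ(1.6289). So
  P(M_{7.43} ≥ 4.44) = 2(1 − Φ(1.6289)) ≈ 0.1033.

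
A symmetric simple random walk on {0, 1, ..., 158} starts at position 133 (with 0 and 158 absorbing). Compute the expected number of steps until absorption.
E[τ | X_0 = 133] = 3325

Let v_k = E[τ | X_0 = k]. Boundary: v_0 = v_158 = 0. Recurrence: v_k = 1 + (v_{k-1} + v_{k+1})/2 for 1 ≤ k ≤ 157. The particular solution to v_k − (v_{k-1} + v_{k+1})/2 = 1 is v_k = −k^2. Adding homogeneous solution A + B k and matching boundaries gives v_k = k (158 − k). Substituting k = 133: v_133 = 133 · 25 = 3325.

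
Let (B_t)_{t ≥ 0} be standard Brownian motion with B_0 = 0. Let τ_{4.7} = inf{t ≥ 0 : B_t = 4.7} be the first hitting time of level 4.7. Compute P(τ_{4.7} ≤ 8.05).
P(τ_{4.7} ≤ 8.05) = 2(1 − Φ(4.7/√8.05)) = 2(1 − Φ(1.6565)) ≈ 0.0976

By the reflection principle for standard BM, P(τ_b ≤ t) = 2 · P(B_t ≥ b). Since B_t ~ N(0, t), P(B_t ≥ 4.7) = 1 − Φ(4.7/√t) = 1 − Φ(4.7/√8.05) = 1 − Φ(1.6565) ≈ 0.04881. Doubling: P(τ_{4.7} ≤ 8.05) ≈ 2 · 0.04881 = 0.09762 ≈ 0.0976.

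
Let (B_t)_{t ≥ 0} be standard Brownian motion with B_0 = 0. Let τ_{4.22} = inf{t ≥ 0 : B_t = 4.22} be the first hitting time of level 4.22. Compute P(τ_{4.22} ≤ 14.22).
P(τ_{4.22} ≤ 14.22) = 2(1 − Φ(4.22/√14.22)) = 2(1 − Φ(1.1191)) ≈ 0.2631

By the reflection principle for standard BM, P(τ_b ≤ t) = 2 · P(B_t ≥ b). Since B_t ~ N(0, t), P(B_t ≥ 4.22) = 1 − Φ(4.22/√t) = 1 − Φ(4.22/√14.22) = 1 − Φ(1.1191) ≈ 0.13155. Doubling: P(τ_{4.22} ≤ 14.22) ≈ 2 · 0.13155 = 0.26310 ≈ 0.2631.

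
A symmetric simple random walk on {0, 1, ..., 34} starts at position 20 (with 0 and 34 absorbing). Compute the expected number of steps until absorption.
E[τ | X_0 = 20] = 280

Let v_k = E[τ | X_0 = k]. Boundary: v_0 = v_34 = 0. Recurrence: v_k = 1 + (v_{k-1} + v_{k+1})/2 for 1 ≤ k ≤ 33. The particular solution to v_k − (v_{k-1} + v_{k+1})/2 = 1 is v_k = −k^2. Adding homogeneous solution A + B k and matching boundaries gives v_k = k (34 − k). Substituting k = 20: v_20 = 20 · 14 = 280.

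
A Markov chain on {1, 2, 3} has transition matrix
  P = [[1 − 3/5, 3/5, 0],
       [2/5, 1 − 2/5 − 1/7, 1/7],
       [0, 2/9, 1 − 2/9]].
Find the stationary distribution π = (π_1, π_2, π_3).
π = (28/97, 42/97, 27/97)

This is a birth-death chain on three states, which satisfies detailed balance: π_1 · P_{12} = π_2 · P_{21} and π_2 · P_{23} = π_3 · P_{32}.
From π_1 · 3/5 = π_2 · 2/5: π_2/π_1 = (3/5)/(2/5) = 3/2.
From π_2 · 1/7 = π_3 · 2/9: π_3/π_2 = (1/7)/(2/9) = 9/14.
Take π_1 proportional to 1; then unnormalized π = (1, 3/2, 27/28). Normalize by dividing by the sum 97/28:
  π = (28/97, 42/97, 27/97).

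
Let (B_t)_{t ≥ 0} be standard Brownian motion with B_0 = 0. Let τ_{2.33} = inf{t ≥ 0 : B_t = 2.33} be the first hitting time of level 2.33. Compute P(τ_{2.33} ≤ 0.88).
P(τ_{2.33} ≤ 0.88) = 2(1 − Φ(2.33/√0.88)) = 2(1 − Φ(2.4838)) ≈ 0.0130

By the reflection principle for standard BM, P(τ_b ≤ t) = 2 · P(B_t ≥ b). Since B_t ~ N(0, t), P(B_t ≥ 2.33) = 1 − Φ(2.33/√t) = 1 − Φ(2.33/√0.88) = 1 − Φ(2.4838) ≈ 0.00650. Doubling: P(τ_{2.33} ≤ 0.88) ≈ 2 · 0.00650 = 0.01300 ≈ 0.0130.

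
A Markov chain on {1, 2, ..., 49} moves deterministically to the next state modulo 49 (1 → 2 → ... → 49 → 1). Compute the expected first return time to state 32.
E[T_32 | X_0 = 32] = 49

The chain cycles deterministically, so starting at state 32 it returns in exactly 49 steps. Equivalently, the stationary distribution is uniform π_j = 1/49 for every state j, so by Kac's formula E[T_32] = 1/π_32 = 49.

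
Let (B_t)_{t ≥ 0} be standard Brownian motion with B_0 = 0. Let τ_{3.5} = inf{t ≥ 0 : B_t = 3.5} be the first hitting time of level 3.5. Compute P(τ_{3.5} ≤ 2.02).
P(τ_{3.5} ≤ 2.02) = 2(1 − Φ(3.5/√2.02)) = 2(1 − Φ(2.4626)) ≈ 0.0138

By the reflection principle for standard BM, P(τ_b ≤ t) = 2 · P(B_t ≥ b). Since B_t ~ N(0, t), P(B_t ≥ 3.5) = 1 − Φ(3.5/√t) = 1 − Φ(3.5/√2.02) = 1 − Φ(2.4626) ≈ 0.00690. Doubling: P(τ_{3.5} ≤ 2.02) ≈ 2 · 0.00690 = 0.01380 ≈ 0.0138.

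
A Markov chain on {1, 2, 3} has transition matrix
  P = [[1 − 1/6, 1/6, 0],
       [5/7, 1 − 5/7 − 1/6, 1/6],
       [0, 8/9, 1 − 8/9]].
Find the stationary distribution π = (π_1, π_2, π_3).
π = (480/613, 112/613, 21/613)

This is a birth-death chain on three states, which satisfies detailed balance: π_1 · P_{12} = π_2 · P_{21} and π_2 · P_{23} = π_3 · P_{32}.
From π_1 · 1/6 = π_2 · 5/7: π_2/π_1 = (1/6)/(5/7) = 7/30.
From π_2 · 1/6 = π_3 · 8/9: π_3/π_2 = (1/6)/(8/9) = 3/16.
Take π_1 proportional to 1; then unnormalized π = (1, 7/30, 7/160). Normalize by dividing by the sum 613/480:
  π = (480/613, 112/613, 21/613).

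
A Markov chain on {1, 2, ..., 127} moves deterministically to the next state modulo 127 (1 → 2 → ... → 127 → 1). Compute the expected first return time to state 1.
E[T_1 | X_0 = 1] = 127

The chain cycles deterministically, so starting at state 1 it returns in exactly 127 steps. Equivalently, the stationary distribution is uniform π_j = 1/127 for every state j, so by Kac's formula E[T_1] = 1/π_1 = 127.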